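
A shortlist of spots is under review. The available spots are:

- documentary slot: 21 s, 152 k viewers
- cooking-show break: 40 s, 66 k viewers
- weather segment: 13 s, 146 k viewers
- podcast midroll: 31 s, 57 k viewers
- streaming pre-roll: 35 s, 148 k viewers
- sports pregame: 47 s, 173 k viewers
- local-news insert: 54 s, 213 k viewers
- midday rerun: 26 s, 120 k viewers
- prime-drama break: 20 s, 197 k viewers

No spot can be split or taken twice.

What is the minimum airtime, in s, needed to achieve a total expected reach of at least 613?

Minimise s subject to total expected reach ≥ 613.
Taking documentary slot + weather segment + midday rerun + prime-drama break gives 615 (≥ 613) for 80 s.
Below 80 s the best achievable stays under 613.

80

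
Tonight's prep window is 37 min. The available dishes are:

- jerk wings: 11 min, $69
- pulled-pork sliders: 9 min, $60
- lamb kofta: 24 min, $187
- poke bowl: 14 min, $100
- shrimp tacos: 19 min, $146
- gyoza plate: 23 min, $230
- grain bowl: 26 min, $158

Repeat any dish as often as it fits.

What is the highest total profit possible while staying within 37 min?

Ranking by ratio (profit/min): gyoza plate 10.00, lamb kofta 7.79, shrimp tacos 7.68.
Taking poke bowl + gyoza plate: 37 min used, 330 in profit.
Every other selection either busts 37 min or fails to beat 330.

330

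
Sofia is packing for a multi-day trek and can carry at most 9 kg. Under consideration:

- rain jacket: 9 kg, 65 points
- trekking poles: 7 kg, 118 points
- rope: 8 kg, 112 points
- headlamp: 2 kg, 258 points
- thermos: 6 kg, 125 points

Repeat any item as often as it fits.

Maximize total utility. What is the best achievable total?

Taking 4×headlamp: 8 kg used, 1032 in utility.
That's the maximum — no swap from here does better than 1032.

1032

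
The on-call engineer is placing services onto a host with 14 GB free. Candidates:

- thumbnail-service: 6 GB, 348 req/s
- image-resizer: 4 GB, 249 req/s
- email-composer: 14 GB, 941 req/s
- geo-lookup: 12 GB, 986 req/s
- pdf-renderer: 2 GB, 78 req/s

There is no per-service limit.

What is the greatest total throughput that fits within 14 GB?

1064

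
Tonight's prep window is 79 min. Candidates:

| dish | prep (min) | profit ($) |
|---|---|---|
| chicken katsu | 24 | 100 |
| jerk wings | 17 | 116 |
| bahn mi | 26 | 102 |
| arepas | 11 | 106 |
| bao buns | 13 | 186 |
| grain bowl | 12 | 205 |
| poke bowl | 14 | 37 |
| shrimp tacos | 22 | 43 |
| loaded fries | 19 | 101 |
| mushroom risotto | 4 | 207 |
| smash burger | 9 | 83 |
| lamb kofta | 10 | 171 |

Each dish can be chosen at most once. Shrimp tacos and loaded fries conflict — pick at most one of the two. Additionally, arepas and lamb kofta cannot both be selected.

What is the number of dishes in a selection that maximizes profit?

7

The maximum profit within 79 min is 1005.
For example jerk wings + bao buns + grain bowl + poke bowl + mushroom risotto + smash burger + lamb kofta achieves it, using 79 min.
Every optimal selection uses 7 dishes.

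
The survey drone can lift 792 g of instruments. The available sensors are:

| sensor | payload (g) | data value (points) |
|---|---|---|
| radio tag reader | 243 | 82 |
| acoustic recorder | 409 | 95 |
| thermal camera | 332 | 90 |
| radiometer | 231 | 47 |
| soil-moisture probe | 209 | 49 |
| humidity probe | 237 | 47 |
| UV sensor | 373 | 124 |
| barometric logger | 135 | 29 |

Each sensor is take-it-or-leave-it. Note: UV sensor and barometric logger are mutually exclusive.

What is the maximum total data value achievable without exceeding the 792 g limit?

Ranking by ratio (data value/g): radio tag reader 0.34, UV sensor 0.33, thermal camera 0.27.
Best packing: radio tag reader + thermal camera + soil-moisture probe — 784 g, 221 total.

221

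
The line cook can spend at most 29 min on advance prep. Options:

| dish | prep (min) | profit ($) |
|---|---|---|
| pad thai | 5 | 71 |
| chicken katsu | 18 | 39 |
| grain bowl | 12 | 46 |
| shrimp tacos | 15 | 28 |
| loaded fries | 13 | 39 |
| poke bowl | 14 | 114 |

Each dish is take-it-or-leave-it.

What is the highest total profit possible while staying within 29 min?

By profit per min: pad thai 14.20, poke bowl 8.14, grain bowl 3.83, loaded fries 3.00 lead.
Best packing: pad thai + poke bowl — 19 min, 185 total.

185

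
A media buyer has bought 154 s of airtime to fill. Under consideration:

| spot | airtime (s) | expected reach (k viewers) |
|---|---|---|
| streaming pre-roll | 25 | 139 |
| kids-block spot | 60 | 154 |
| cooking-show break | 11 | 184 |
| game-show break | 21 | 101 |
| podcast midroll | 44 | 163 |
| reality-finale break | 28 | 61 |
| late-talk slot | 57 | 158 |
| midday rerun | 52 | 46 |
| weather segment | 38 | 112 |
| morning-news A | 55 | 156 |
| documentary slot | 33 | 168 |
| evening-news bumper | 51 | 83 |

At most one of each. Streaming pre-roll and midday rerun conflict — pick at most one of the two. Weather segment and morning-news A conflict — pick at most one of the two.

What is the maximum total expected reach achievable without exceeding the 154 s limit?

Ranking by ratio (expected reach/s): cooking-show break 16.73, streaming pre-roll 5.56, documentary slot 5.09, game-show break 4.81.
A density-first pass picks streaming pre-roll + cooking-show break + game-show break + podcast midroll + documentary slot — 755 at 134 s.
Dropping game-show break frees 21 s; slotting in weather segment (38 s) lifts the total to 766 at 151 s.
An exhaustive check of the 4096 subsets confirms 766.

766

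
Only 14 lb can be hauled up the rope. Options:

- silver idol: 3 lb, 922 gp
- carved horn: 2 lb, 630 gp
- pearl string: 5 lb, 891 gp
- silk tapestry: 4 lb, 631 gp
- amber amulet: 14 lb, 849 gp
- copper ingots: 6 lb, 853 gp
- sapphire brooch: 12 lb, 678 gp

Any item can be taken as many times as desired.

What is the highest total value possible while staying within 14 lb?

4410

7×carved horn uses 14 of the 14 lb and totals 4410.
Every other selection either busts 14 lb or fails to beat 4410.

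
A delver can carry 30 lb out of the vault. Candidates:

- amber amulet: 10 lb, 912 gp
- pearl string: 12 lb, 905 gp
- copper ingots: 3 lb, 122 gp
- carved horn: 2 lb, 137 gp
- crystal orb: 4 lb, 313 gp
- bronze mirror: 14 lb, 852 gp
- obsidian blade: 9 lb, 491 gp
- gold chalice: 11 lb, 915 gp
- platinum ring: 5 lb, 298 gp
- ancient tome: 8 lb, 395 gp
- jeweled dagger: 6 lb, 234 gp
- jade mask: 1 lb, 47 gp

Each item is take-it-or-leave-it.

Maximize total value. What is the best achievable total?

The ratio heuristic lands on amber amulet + carved horn + crystal orb + gold chalice + jade mask (2324) but leaves 2 lb idle.
The 3 lb tied up in carved horn and jade mask is better spent on platinum ring — total rises to 2438 (30 lb).

2438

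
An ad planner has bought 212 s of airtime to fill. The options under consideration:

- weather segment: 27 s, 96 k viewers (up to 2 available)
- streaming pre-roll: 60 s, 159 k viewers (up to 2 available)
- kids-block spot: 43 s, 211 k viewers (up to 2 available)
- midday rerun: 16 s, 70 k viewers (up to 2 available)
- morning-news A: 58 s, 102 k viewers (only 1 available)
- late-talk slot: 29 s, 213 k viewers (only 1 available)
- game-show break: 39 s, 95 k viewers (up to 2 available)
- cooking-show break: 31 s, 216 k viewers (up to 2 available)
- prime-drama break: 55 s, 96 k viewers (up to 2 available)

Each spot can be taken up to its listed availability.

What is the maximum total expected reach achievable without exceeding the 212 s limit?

1207

2×kids-block spot + 2×midday rerun + late-talk slot + 2×cooking-show break uses 209 of the 212 s and totals 1207.
Nothing else within 212 s beats 1207.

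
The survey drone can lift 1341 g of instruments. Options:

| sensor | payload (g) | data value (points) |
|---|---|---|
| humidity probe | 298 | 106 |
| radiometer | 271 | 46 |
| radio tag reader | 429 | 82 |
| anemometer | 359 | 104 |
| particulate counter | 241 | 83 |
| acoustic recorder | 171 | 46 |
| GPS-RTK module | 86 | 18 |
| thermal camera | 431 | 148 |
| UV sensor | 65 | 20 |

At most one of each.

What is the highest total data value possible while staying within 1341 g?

441

By data value per g: humidity probe 0.36, particulate counter 0.34, thermal camera 0.34 lead.
Filling by ratio: humidity probe + particulate counter + acoustic recorder + GPS-RTK module + thermal camera + UV sensor for 421, with 49 g left unused.
Replace acoustic recorder and GPS-RTK module and UV sensor with anemometer: the trade gains 20 net, giving 441 at 1329 g.
No other feasible combination exceeds 441.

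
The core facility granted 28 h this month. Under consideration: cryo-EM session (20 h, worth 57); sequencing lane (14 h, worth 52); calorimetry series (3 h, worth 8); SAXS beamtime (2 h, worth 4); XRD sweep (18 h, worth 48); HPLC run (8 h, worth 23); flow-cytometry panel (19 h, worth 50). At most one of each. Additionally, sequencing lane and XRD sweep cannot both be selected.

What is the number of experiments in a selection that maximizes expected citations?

4

Optimal total is 87.
For example sequencing lane + calorimetry series + SAXS beamtime + HPLC run achieves it, using 27 h.
Every optimal selection uses 4 experiments.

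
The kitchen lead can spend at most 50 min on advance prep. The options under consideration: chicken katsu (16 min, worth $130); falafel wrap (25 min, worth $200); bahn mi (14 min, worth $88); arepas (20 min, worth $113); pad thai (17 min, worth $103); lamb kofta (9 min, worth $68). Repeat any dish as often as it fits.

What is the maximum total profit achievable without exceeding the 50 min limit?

By profit per min: chicken katsu 8.12, falafel wrap 8.00, lamb kofta 7.56, bahn mi 6.29 lead.
Filling by ratio: 3×chicken katsu for 390, with 2 min left unused.
The 48 min tied up in 3×chicken katsu is better spent on 2×falafel wrap — total rises to 400 (50 min).
No other feasible combination exceeds 400.

400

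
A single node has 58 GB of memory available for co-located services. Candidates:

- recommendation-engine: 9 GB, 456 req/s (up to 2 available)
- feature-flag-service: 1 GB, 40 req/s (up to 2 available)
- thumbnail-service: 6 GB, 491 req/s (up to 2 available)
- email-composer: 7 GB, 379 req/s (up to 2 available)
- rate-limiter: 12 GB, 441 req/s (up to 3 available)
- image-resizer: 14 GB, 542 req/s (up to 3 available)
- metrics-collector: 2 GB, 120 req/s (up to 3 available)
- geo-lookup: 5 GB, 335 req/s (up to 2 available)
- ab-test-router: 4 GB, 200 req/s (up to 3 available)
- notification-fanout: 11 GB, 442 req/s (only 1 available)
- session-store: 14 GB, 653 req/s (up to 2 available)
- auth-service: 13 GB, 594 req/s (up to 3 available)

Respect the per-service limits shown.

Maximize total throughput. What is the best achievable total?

By throughput per GB: thumbnail-service 81.83, geo-lookup 67.00, metrics-collector 60.00, email-composer 54.14 lead.
Filling by ratio: recommendation-engine + 2×feature-flag-service + 2×thumbnail-service + 2×email-composer + 3×metrics-collector + 2×geo-lookup + ab-test-router for 3506, with 1 GB left unused.
Replace 2×feature-flag-service and metrics-collector and ab-test-router with recommendation-engine: the trade gains 56 net, giving 3562 at 58 GB.
Nothing else within 58 GB beats 3562.

3562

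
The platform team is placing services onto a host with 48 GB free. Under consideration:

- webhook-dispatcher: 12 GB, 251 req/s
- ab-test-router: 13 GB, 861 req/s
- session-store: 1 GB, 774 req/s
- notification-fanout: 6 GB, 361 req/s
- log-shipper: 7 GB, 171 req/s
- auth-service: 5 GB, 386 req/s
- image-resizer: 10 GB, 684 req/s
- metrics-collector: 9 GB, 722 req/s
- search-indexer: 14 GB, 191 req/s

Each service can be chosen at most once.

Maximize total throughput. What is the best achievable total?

Taking ab-test-router + session-store + notification-fanout + auth-service + image-resizer + metrics-collector: 44 GB used, 3788 in throughput.
The closest alternative, ab-test-router + session-store + log-shipper + auth-service + image-resizer + metrics-collector, reaches only 3598.

3788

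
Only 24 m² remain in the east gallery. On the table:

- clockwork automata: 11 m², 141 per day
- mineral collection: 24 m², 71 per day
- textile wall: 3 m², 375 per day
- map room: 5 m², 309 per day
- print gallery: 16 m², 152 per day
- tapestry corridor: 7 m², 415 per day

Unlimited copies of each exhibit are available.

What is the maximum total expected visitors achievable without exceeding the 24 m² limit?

By expected visitors per m²: textile wall 125.00, map room 61.80, tapestry corridor 59.29 lead.
8×textile wall uses 24 of the 24 m² and totals 3000.
Every other selection either busts 24 m² or fails to beat 3000.

3000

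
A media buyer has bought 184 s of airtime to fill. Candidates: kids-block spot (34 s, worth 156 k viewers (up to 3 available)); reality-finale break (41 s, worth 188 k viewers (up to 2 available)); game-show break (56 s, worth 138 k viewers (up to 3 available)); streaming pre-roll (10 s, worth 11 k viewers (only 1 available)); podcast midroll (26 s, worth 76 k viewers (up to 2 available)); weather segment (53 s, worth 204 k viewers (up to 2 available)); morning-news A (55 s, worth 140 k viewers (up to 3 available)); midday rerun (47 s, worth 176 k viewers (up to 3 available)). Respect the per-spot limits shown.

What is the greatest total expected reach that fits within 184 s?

Density check — kids-block spot 4.59, reality-finale break 4.59, weather segment 3.85, midday rerun 3.74 are the best per s.
Taking 3×kids-block spot + 2×reality-finale break: 184 s used, 844 in expected reach.
Every other selection either busts 184 s or exceeds an availability limit or fails to beat 844.

844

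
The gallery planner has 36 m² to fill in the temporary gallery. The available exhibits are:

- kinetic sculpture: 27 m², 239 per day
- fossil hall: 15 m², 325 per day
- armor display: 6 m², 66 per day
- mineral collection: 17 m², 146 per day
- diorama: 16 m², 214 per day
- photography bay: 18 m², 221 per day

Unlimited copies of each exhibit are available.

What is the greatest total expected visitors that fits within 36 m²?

716

Density check — fossil hall 21.67, diorama 13.38, photography bay 12.28 are the best per m².
2×fossil hall + armor display uses 36 of the 36 m² and totals 716.
No other feasible combination exceeds 716.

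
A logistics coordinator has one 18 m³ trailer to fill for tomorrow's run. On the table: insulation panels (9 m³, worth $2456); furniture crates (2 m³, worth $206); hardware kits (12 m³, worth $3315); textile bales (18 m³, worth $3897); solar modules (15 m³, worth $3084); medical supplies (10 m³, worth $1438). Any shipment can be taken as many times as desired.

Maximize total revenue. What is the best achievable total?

4912

By revenue per m³: hardware kits 276.25, insulation panels 272.89, textile bales 216.50, solar modules 205.60 lead.
A density-first pass picks 3×furniture crates + hardware kits — 3933 at 18 m³.
The 18 m³ tied up in 3×furniture crates and hardware kits is better spent on 2×insulation panels — total rises to 4912 (18 m³).
No other feasible combination exceeds 4912.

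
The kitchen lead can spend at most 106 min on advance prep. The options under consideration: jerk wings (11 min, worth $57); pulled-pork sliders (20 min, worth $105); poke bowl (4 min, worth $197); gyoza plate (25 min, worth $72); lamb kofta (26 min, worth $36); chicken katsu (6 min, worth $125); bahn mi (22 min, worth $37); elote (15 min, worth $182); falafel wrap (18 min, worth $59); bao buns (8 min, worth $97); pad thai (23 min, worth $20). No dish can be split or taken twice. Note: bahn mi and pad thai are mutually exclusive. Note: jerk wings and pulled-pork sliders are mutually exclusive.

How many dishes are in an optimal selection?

7

The maximum profit within 106 min is 837.
pulled-pork sliders + poke bowl + gyoza plate + chicken katsu + elote + falafel wrap + bao buns hits 837 at 96 min.
All optima have 7 dishes.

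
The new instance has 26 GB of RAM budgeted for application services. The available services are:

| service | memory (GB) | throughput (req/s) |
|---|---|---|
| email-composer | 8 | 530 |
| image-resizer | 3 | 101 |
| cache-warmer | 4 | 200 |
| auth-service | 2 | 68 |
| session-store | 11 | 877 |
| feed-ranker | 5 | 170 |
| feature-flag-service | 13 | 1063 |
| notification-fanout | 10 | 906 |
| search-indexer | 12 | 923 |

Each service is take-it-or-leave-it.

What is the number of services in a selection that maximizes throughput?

3

The maximum throughput within 26 GB is 2070.
One optimal bundle: image-resizer + feature-flag-service + notification-fanout (26 GB).
All optima have 3 services.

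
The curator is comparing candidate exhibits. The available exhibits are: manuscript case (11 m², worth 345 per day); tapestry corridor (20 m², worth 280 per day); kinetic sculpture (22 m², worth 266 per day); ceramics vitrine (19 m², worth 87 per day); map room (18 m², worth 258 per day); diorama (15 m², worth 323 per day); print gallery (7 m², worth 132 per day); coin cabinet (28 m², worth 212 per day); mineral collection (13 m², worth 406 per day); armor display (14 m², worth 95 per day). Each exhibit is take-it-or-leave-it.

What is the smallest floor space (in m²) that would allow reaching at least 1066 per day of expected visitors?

39

Look for the lowest-floor combination reaching 1066.
manuscript case + diorama + mineral collection reaches 1074 using 39 m².
No combination under 39 m² hits 1066.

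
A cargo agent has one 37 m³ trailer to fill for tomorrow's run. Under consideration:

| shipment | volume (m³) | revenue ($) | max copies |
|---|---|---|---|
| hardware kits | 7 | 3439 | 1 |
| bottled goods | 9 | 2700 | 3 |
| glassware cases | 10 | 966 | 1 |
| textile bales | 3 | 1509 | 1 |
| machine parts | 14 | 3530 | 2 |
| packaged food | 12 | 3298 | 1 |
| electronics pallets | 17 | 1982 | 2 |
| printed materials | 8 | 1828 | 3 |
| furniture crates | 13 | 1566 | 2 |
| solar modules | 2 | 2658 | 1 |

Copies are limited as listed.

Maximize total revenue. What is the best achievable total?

14197

The ratio heuristic lands on hardware kits + 2×bottled goods + textile bales + solar modules (13006) but leaves 7 m³ idle.
Replace textile bales with bottled goods: the trade gains 1191 net, giving 14197 at 36 m³.
Nothing else within 37 m³ beats 14197.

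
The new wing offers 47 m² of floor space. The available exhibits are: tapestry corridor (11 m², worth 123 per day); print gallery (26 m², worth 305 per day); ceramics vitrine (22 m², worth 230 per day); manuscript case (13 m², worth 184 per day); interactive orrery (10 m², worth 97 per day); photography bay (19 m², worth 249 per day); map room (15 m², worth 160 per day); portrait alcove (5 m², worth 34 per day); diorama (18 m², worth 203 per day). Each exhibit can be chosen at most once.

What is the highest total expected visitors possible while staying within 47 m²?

Greedy by ratio would take tapestry corridor + manuscript case + photography bay: 43 m² used, total 556.
Dropping tapestry corridor frees 11 m²; slotting in map room (15 m²) lifts the total to 593 at 47 m².
Every other selection either busts 47 m² or fails to beat 593.

593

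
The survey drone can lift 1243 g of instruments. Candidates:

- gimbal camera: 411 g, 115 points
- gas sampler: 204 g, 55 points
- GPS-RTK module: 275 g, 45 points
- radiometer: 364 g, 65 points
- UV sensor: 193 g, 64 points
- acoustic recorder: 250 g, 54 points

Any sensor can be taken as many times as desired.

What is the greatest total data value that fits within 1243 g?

384

Density check — UV sensor 0.33, gimbal camera 0.28, gas sampler 0.27 are the best per g.
Best packing: 6×UV sensor — 1158 g, 384 total.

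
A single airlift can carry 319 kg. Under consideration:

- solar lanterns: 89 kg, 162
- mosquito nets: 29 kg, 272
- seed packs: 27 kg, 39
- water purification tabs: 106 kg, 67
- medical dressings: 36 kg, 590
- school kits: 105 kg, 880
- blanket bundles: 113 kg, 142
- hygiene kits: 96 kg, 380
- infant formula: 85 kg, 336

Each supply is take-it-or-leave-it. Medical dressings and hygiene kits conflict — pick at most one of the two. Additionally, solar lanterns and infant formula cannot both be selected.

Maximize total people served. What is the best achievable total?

Best packing: mosquito nets + seed packs + medical dressings + school kits + infant formula — 282 kg, 2117 total.
An exhaustive check of the 512 subsets confirms 2117.

2117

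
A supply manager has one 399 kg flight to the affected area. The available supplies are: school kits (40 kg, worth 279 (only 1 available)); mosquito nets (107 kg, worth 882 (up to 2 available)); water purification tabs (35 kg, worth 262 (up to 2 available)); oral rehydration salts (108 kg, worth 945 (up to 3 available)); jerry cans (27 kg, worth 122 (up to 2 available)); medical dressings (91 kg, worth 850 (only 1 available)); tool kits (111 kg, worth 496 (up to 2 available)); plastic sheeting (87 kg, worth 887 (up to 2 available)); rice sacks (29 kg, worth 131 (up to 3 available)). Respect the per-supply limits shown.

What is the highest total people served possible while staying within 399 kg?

3664

By people served per kg: plastic sheeting 10.20, medical dressings 9.34, oral rehydration salts 8.75, mosquito nets 8.24 lead.
A density-first pass picks oral rehydration salts + medical dressings + 2×plastic sheeting — 3569 at 373 kg.
Replace medical dressings with oral rehydration salts: the trade gains 95 net, giving 3664 at 390 kg.
Nothing else within 399 kg beats 3664.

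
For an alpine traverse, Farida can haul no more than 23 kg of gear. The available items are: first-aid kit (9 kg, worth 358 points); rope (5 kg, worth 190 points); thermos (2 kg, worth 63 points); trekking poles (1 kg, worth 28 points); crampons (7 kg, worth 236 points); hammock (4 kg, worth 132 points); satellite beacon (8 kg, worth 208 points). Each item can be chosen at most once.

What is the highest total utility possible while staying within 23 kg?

The ratio ordering already packs tightly: first-aid kit + rope + thermos + crampons, 23 kg, 847.
The closest alternative, first-aid kit + thermos + trekking poles + crampons + hammock, reaches only 817.

847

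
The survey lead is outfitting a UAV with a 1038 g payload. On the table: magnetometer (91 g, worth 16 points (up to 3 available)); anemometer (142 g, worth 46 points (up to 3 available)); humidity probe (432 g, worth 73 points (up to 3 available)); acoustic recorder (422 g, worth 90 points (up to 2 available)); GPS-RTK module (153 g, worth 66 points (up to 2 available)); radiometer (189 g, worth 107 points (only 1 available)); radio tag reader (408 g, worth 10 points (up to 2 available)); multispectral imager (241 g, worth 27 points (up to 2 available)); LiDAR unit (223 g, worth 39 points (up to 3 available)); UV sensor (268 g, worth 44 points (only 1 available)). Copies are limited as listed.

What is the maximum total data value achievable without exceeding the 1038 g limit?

Taking magnetometer + 3×anemometer + 2×GPS-RTK module + radiometer: 1012 g used, 393 in data value.
That's the maximum — no swap from here does better than 393.

393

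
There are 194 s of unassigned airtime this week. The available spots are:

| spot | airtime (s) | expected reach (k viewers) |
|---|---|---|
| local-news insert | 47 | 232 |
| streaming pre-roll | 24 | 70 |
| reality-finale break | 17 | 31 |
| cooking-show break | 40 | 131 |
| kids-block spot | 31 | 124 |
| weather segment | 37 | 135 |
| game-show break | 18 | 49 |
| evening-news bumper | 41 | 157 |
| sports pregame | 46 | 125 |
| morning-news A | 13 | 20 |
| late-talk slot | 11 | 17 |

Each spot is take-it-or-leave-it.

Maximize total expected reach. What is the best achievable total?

738

The ratio heuristic lands on local-news insert + streaming pre-roll + kids-block spot + weather segment + evening-news bumper + late-talk slot (735) but leaves 3 s idle.
The 11 s tied up in late-talk slot is better spent on morning-news A — total rises to 738 (193 s).
Next best is local-news insert + streaming pre-roll + kids-block spot + weather segment + evening-news bumper + late-talk slot at 735 (191 s) — short by 3.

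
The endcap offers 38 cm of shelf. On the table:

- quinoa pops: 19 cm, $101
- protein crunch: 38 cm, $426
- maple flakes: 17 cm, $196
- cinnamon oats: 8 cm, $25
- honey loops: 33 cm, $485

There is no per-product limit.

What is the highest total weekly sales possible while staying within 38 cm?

485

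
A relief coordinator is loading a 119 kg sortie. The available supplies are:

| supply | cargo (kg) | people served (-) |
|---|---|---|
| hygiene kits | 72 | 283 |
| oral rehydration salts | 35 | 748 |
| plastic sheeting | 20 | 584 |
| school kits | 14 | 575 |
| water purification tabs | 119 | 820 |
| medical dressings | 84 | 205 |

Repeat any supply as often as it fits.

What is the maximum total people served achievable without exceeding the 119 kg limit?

Density check — school kits 41.07, plastic sheeting 29.20, oral rehydration salts 21.37 are the best per kg.
The ratio heuristic lands on 8×school kits (4600) but leaves 7 kg idle.
Dropping school kits frees 14 kg; slotting in plastic sheeting (20 kg) lifts the total to 4609 at 118 kg.
The spare 1 kg is too small for any remaining supply, and no exchange beats 4609.

4609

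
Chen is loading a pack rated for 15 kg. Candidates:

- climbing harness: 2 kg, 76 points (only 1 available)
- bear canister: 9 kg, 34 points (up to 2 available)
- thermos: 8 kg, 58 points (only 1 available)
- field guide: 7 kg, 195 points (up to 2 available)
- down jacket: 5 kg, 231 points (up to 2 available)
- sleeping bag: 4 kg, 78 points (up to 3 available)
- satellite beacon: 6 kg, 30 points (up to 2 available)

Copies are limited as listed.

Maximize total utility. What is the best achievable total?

540

Greedy by ratio would take climbing harness + 2×down jacket: 12 kg used, total 538.
Dropping climbing harness frees 2 kg; slotting in sleeping bag (4 kg) lifts the total to 540 at 14 kg.
That's the maximum — no swap from here does better than 540.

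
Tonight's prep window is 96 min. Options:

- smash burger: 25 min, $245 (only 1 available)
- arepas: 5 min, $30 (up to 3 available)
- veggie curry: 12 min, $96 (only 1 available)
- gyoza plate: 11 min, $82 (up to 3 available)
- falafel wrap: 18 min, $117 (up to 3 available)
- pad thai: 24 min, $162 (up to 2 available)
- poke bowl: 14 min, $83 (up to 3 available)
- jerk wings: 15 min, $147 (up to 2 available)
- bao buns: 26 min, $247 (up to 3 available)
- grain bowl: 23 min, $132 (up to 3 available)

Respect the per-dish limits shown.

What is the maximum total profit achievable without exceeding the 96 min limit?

888

A density-first pass picks smash burger + veggie curry + 2×jerk wings + bao buns — 882 at 93 min.
Replace smash burger and veggie curry and jerk wings with 2×bao buns: the trade gains 6 net, giving 888 at 93 min.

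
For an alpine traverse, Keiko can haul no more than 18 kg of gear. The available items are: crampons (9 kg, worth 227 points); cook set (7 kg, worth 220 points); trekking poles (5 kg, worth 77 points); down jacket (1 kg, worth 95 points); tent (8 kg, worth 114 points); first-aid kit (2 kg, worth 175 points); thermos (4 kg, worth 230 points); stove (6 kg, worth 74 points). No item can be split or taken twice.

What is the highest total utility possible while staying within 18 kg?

Filling by ratio: cook set + down jacket + first-aid kit + thermos for 720, with 4 kg left unused.
The 7 kg tied up in cook set is better spent on crampons — total rises to 727 (16 kg).
The spare 2 kg is too small for any remaining item, and no exchange beats 727.

727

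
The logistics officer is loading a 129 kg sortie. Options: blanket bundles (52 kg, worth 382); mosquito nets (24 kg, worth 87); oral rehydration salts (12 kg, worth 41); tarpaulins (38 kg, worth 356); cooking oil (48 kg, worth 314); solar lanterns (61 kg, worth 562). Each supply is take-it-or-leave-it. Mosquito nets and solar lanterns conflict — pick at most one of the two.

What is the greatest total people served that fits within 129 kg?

Density check — tarpaulins 9.37, solar lanterns 9.21, blanket bundles 7.35 are the best per kg.
Blanket bundles + oral rehydration salts + solar lanterns uses 125 of the 129 kg and totals 985.
The closest alternative, oral rehydration salts + tarpaulins + solar lanterns, reaches only 959.

985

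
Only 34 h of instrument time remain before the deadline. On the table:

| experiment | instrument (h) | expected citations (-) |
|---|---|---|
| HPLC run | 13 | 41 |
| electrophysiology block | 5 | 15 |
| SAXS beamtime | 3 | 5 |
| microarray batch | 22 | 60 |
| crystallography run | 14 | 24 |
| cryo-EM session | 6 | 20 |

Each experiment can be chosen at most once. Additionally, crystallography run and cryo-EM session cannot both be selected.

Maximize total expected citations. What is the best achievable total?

95

Density check — cryo-EM session 3.33, HPLC run 3.15, electrophysiology block 3.00, microarray batch 2.73 are the best per h.
A density-first pass picks HPLC run + electrophysiology block + SAXS beamtime + cryo-EM session — 81 at 27 h.
Replace HPLC run and SAXS beamtime with microarray batch: the trade gains 14 net, giving 95 at 33 h.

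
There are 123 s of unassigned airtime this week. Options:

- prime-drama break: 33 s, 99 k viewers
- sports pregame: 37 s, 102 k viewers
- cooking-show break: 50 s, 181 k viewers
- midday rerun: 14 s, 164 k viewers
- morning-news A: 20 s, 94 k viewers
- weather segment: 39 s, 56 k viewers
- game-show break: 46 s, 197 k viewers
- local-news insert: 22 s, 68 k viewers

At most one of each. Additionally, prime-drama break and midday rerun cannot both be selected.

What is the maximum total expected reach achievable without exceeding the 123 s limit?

A density-first pass picks midday rerun + morning-news A + game-show break + local-news insert — 523 at 102 s.
Replace local-news insert with sports pregame: the trade gains 34 net, giving 557 at 117 s.

557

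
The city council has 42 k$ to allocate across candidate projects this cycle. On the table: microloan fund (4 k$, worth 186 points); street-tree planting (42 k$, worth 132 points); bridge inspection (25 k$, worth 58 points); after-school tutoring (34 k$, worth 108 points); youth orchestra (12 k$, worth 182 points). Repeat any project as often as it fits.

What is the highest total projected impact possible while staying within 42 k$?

1860

10×microloan fund uses 40 of the 42 k$ and totals 1860.
That's the maximum — no swap from here does better than 1860.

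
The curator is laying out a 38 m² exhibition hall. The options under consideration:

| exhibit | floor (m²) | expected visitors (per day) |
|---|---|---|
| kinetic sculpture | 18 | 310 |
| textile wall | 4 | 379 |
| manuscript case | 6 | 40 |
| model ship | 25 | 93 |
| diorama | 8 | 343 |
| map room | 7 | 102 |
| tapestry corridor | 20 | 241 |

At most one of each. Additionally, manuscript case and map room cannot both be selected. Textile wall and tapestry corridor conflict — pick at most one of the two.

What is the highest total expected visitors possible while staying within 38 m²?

1134

Kinetic sculpture + textile wall + diorama + map room uses 37 of the 38 m² and totals 1134.
Nothing else feasible within 38 m² beats 1134.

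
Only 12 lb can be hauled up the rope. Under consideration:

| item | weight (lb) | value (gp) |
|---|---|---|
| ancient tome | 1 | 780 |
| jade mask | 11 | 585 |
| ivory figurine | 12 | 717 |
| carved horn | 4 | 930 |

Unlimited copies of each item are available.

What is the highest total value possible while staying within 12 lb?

9360

Density check — ancient tome 780.00, carved horn 232.50, ivory figurine 59.75 are the best per lb.
12×ancient tome uses 12 of the 12 lb and totals 9360.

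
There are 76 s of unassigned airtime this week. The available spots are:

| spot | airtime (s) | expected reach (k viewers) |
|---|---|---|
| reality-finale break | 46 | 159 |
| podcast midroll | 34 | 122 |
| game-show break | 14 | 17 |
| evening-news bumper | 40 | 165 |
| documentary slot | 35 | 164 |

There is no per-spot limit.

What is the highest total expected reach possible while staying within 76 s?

329

Taking the top-ratio spots first gives 2×documentary slot for 328 (70 s).
The 35 s tied up in documentary slot is better spent on evening-news bumper — total rises to 329 (75 s).
The spare 1 s is too small for any remaining spot, and no exchange beats 329.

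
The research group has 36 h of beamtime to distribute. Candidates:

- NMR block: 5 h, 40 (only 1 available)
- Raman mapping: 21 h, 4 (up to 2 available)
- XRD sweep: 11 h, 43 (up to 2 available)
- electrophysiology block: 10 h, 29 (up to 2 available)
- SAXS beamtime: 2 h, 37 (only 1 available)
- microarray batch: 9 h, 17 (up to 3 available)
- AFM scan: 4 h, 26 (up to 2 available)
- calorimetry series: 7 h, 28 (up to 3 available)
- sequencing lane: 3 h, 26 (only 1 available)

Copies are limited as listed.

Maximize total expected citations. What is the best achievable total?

226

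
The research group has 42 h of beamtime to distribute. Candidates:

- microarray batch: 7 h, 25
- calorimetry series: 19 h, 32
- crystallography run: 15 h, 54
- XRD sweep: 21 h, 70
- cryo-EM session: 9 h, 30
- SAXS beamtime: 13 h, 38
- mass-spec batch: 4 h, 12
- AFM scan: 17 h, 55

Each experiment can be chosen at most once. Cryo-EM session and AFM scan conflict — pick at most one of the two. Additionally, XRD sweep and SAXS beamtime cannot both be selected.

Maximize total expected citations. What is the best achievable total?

137

By expected citations per h: crystallography run 3.60, microarray batch 3.57, XRD sweep 3.33 lead.
Taking the top-ratio experiments first gives microarray batch + crystallography run + cryo-EM session + mass-spec batch for 121 (35 h).
The 15 h tied up in crystallography run is better spent on XRD sweep — total rises to 137 (41 h).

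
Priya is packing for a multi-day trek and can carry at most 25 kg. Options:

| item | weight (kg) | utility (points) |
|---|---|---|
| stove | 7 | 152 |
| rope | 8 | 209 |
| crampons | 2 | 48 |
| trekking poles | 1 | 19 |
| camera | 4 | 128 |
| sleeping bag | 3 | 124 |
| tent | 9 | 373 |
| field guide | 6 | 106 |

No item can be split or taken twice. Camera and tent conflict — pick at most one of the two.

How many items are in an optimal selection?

Best achievable utility is 773.
rope + crampons + trekking poles + sleeping bag + tent hits 773 at 23 kg.
Any selection reaching 773 contains exactly 5 items.

5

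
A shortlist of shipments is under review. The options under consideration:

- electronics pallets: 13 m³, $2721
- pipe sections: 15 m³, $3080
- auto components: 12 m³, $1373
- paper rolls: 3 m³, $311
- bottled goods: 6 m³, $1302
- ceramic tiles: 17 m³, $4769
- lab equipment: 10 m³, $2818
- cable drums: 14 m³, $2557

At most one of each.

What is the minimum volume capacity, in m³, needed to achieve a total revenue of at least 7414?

27

Minimise m³ subject to total revenue ≥ 7414.
Taking ceramic tiles + lab equipment gives 7587 (≥ 7414) for 27 m³.
No combination under 27 m³ hits 7414.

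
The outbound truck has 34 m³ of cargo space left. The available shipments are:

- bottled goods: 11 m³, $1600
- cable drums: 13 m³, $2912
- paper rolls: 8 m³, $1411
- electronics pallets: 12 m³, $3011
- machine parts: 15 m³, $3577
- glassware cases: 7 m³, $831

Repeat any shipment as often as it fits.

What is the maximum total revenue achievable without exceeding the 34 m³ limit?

7433

Ranking by ratio (revenue/m³): electronics pallets 250.92, machine parts 238.47, cable drums 224.00.
Paper rolls + 2×electronics pallets uses 32 of the 34 m³ and totals 7433.
Nothing else within 34 m³ beats 7433.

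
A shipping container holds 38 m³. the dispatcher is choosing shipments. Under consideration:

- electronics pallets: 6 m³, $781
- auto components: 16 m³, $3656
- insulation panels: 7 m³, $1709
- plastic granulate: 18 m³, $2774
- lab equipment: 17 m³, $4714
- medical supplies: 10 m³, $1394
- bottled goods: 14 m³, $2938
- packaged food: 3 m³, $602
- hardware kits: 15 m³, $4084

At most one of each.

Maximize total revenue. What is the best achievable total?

9579

A density-first pass picks lab equipment + packaged food + hardware kits — 9400 at 35 m³.
Dropping packaged food frees 3 m³; slotting in electronics pallets (6 m³) lifts the total to 9579 at 38 m³.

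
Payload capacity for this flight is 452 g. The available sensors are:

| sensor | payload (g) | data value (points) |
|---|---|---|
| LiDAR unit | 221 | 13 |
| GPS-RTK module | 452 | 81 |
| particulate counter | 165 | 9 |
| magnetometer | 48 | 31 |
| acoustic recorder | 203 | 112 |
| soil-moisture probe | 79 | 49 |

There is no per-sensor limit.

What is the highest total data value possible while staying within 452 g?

Ranking by ratio (data value/g): magnetometer 0.65, soil-moisture probe 0.62, acoustic recorder 0.55, GPS-RTK module 0.18.
A density-first pass picks 9×magnetometer — 279 at 432 g.
Dropping 3×magnetometer frees 144 g; slotting in 2×soil-moisture probe (158 g) lifts the total to 284 at 446 g.
The spare 6 g is too small for any remaining sensor, and no exchange beats 284.

284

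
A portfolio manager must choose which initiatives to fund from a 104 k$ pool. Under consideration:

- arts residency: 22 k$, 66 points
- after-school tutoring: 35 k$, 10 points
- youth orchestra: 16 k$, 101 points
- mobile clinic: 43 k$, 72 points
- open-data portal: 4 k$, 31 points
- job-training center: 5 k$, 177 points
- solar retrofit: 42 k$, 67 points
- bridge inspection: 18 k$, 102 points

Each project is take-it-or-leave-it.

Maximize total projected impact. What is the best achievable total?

518

Taking the top-ratio projects first gives arts residency + after-school tutoring + youth orchestra + open-data portal + job-training center + bridge inspection for 487 (100 k$).
Replace after-school tutoring and open-data portal with mobile clinic: the trade gains 31 net, giving 518 at 104 k$.
The closest alternative, arts residency + youth orchestra + job-training center + solar retrofit + bridge inspection, reaches only 513.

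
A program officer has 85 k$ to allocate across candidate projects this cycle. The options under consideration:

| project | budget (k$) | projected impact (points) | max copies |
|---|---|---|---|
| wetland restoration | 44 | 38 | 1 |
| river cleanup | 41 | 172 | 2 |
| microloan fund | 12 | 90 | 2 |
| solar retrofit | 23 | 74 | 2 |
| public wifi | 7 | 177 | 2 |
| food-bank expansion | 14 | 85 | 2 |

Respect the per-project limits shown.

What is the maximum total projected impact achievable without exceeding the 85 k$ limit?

706

By projected impact per k$: public wifi 25.29, microloan fund 7.50, food-bank expansion 6.07 lead.
Taking the top-ratio projects first gives 2×microloan fund + 2×public wifi + 2×food-bank expansion for 704 (66 k$).
The 28 k$ tied up in 2×food-bank expansion is better spent on river cleanup — total rises to 706 (79 k$).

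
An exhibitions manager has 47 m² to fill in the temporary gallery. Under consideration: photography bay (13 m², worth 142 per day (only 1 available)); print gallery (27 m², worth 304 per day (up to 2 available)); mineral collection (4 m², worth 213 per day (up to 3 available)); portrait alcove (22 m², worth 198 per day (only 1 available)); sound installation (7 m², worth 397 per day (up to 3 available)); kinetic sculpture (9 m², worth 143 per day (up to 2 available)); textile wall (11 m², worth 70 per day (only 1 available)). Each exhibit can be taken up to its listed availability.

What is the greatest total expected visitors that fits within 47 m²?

Taking 3×mineral collection + 3×sound installation + kinetic sculpture: 42 m² used, 1973 in expected visitors.
The spare 5 m² is too small for any remaining exhibit, and no exchange beats 1973.

1973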